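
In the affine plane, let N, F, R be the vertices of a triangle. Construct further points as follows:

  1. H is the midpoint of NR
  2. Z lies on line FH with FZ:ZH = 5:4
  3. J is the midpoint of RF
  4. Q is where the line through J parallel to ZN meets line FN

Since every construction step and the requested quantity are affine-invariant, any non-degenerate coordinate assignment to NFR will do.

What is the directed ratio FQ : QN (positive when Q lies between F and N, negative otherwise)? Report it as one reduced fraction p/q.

FQ:QN = -13/3

Work in coordinates with N = (0, 0), F = (1, 0), R = (0, 1).
1. H is the midpoint of NR ⇒ H = (0, 1/2)
2. Z lies on line FH with FZ:ZH = 5:4 ⇒ Z = (4/9, 5/18)
3. J is the midpoint of RF ⇒ J = (1/2, 1/2)
4. Q is where the line through J parallel to ZN meets line FN ⇒ Q = (-3/10, 0)
Q = F + t·(N−F) with t = 13/10, so FQ:QN = t:(1−t) = 13/10:-3/10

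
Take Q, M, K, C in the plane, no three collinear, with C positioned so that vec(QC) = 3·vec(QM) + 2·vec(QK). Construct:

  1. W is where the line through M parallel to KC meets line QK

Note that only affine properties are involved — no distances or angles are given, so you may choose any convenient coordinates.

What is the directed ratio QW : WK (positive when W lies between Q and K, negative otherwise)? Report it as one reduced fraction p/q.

QW:WK = -1/4

Choose coordinates Q = (0, 0), M = (1, 0), K = (0, 1), C = (3, 2).
1. W is where the line through M parallel to KC meets line QK ⇒ W = (0, -1/3)
W = Q + t·(K−Q) with t = -1/3, so QW:WK = t:(1−t) = -1/3:4/3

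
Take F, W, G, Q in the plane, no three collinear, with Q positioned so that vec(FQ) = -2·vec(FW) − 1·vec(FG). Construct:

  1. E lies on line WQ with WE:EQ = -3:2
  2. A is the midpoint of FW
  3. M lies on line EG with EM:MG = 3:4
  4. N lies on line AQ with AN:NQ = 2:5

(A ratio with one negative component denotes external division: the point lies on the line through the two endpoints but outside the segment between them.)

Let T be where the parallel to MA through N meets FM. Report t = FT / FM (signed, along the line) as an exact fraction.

Choose coordinates F = (0, 0), W = (1, 0), G = (0, 1), Q = (-2, -1).
1. E lies on line WQ with WE:EQ = -3:2 ⇒ E = (-8, -3)
2. A is the midpoint of FW ⇒ A = (1/2, 0)
3. M lies on line EG with EM:MG = 3:4 ⇒ M = (-32/7, -9/7)
4. N lies on line AQ with AN:NQ = 2:5 ⇒ N = (-3/14, -2/7)
through N parallel to MA: direction (71/14, 9/7); meets FM at T = (-3680/441, -115/49)
T = F + t·(M−F) with t = 115/63

t = 115/63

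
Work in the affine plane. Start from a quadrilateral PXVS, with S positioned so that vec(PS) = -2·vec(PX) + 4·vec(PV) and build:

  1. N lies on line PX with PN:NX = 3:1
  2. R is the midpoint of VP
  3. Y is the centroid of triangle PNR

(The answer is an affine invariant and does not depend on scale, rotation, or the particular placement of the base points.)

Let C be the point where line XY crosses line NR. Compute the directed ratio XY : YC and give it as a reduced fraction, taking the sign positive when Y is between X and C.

XY:YC = -2

Assign P = (0, 0), X = (1, 0), V = (0, 1), S = (-2, 4) — the answer is frame-independent, so this choice is without loss of generality.
1. N lies on line PX with PN:NX = 3:1 ⇒ N = (3/4, 0)
2. R is the midpoint of VP ⇒ R = (0, 1/2)
3. Y is the centroid of triangle PNR ⇒ Y = (1/4, 1/6)
line XY meets NR at C = (5/8, 1/12)
Y = X + t·(C−X) with t = 2, so XY:YC = 2:-1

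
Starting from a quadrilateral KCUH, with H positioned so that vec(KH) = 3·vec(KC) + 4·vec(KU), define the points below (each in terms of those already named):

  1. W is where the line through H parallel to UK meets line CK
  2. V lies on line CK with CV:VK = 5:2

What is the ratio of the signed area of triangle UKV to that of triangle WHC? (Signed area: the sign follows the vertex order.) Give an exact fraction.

Set K = (0, 0), C = (1, 0), U = (0, 1), H = (3, 4); any affine frame gives the same invariant.
1. W is where the line through H parallel to UK meets line CK ⇒ W = (3, 0)
2. V lies on line CK with CV:VK = 5:2 ⇒ V = (2/7, 0)
2·[UKV] = 2/7, 2·[WHC] = 8
[UKV]:[WHC] = 2/7:8 = 1/28

[UKV]:[WHC] = 1/28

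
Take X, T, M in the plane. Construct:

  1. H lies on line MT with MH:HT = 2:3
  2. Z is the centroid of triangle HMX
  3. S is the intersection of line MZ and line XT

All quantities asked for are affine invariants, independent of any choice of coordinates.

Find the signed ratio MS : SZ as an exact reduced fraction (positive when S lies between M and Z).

MS:SZ = -15/8

Assign X = (0, 0), T = (1, 0), M = (0, 1) — the answer is frame-independent, so this choice is without loss of generality.
1. H lies on line MT with MH:HT = 2:3 ⇒ H = (2/5, 3/5)
2. Z is the centroid of triangle HMX ⇒ Z = (2/15, 8/15)
3. S is the intersection of line MZ and line XT ⇒ S = (2/7, 0)
S = M + t·(Z−M) with t = 15/7, so MS:SZ = t:(1−t) = 15/7:-8/7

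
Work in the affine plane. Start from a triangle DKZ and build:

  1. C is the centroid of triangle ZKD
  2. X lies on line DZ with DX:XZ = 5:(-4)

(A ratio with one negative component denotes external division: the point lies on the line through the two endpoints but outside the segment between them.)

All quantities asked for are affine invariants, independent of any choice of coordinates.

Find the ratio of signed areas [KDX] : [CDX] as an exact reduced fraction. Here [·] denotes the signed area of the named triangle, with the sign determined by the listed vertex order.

[KDX]:[CDX] = 3

Work in coordinates with D = (0, 0), K = (1, 0), Z = (0, 1).
1. C is the centroid of triangle ZKD ⇒ C = (1/3, 1/3)
2. X lies on line DZ with DX:XZ = 5:(-4) ⇒ X = (0, 5)
2·[KDX] = -5, 2·[CDX] = -5/3
[KDX]:[CDX] = -5:-5/3 = 3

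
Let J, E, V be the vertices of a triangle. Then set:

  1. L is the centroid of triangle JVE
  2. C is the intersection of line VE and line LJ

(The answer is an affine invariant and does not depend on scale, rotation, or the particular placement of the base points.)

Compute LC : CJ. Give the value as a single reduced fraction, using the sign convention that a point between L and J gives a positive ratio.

Choose coordinates J = (0, 0), E = (1, 0), V = (0, 1).
1. L is the centroid of triangle JVE ⇒ L = (1/3, 1/3)
2. C is the intersection of line VE and line LJ ⇒ C = (1/2, 1/2)
C = L + t·(J−L) with t = -1/2, so LC:CJ = t:(1−t) = -1/2:3/2

LC:CJ = -1/3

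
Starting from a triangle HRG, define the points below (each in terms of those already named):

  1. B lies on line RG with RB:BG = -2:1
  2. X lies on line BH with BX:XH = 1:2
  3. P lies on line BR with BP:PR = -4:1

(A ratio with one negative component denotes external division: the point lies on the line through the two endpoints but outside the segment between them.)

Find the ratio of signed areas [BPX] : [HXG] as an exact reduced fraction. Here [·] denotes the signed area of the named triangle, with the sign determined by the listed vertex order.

Set H = (0, 0), R = (1, 0), G = (0, 1); any affine frame gives the same invariant.
1. B lies on line RG with RB:BG = -2:1 ⇒ B = (-1, 2)
2. X lies on line BH with BX:XH = 1:2 ⇒ X = (-2/3, 4/3)
3. P lies on line BR with BP:PR = -4:1 ⇒ P = (5/3, -2/3)
2·[BPX] = -8/9, 2·[HXG] = -2/3
[BPX]:[HXG] = -8/9:-2/3 = 4/3

[BPX]:[HXG] = 4/3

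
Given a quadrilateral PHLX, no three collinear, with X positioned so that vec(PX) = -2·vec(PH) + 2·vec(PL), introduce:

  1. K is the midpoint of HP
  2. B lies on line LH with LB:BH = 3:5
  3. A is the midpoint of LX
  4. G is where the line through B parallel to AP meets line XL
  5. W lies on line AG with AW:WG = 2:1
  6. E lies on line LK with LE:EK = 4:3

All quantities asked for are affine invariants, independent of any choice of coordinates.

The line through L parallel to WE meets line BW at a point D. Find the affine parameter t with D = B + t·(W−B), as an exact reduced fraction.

t = 61/141

Set P = (0, 0), H = (1, 0), L = (0, 1), X = (-2, 2); any affine frame gives the same invariant.
1. K is the midpoint of HP ⇒ K = (1/2, 0)
2. B lies on line LH with LB:BH = 3:5 ⇒ B = (3/8, 5/8)
3. A is the midpoint of LX ⇒ A = (-1, 3/2)
4. G is where the line through B parallel to AP meets line XL ⇒ G = (3/16, 29/32)
5. W lies on line AG with AW:WG = 2:1 ⇒ W = (-5/24, 53/48)
6. E lies on line LK with LE:EK = 4:3 ⇒ E = (2/7, 3/7)
through L parallel to WE: direction (83/168, -227/336); meets BW at D = (415/3384, 5633/6768)
D = B + t·(W−B) with t = 61/141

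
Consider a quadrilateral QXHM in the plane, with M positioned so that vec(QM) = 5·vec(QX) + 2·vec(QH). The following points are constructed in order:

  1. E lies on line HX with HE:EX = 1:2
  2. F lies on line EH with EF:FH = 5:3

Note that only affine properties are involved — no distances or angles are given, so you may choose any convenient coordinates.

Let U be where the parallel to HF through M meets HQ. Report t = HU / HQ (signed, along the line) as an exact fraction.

t = -6

Assign Q = (0, 0), X = (1, 0), H = (0, 1), M = (5, 2) — the answer is frame-independent, so this choice is without loss of generality.
1. E lies on line HX with HE:EX = 1:2 ⇒ E = (1/3, 2/3)
2. F lies on line EH with EF:FH = 5:3 ⇒ F = (1/8, 7/8)
through M parallel to HF: direction (1/8, -1/8); meets HQ at U = (0, 7)
U = H + t·(Q−H) with t = -6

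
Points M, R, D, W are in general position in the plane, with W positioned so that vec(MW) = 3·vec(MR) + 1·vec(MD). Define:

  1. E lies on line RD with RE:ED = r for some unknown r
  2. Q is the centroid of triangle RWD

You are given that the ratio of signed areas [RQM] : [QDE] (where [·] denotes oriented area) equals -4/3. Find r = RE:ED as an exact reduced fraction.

r = -3

Assign M = (0, 0), R = (1, 0), D = (0, 1), W = (3, 1) — the answer is frame-independent, so this choice is without loss of generality.
1. With RE:ED = r, write λ = r/(r+1) so E = R + λ·(D−R); E is affine-linear in λ
2. Q is the centroid of triangle RWD ⇒ Q = (4/3, 2/3)
Every point depending on E is an affine combination of E and λ-independent points, so each such coordinate is linear in λ; the λ² term in each signed area is a multiple of (D−R)×(D−R) = 0, so 2·[RQM] and 2·[QDE] are each linear in λ. Evaluating at λ=0 and λ=1:
  2·[RQM] = 2/3,   2·[QDE] = −λ + 1
So [RQM]:[QDE] = (2/3) / (−λ + 1). Setting this equal to -4/3:
  2/3 = -4/3·(−λ + 1)  ⇒  λ = 3/2
Then r = λ/(1−λ) = (3/2)/(-1/2) = -3. Check: with r = -3, E = (-1/2, 3/2) and [RQM]:[QDE] = -4/3 as required.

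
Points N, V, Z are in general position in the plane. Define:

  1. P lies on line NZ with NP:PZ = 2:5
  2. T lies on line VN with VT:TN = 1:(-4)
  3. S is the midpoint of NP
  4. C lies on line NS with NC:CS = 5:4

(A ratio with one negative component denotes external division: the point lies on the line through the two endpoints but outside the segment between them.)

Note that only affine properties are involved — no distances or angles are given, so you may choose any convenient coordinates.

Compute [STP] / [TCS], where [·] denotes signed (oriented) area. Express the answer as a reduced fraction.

Choose coordinates N = (0, 0), V = (1, 0), Z = (0, 1).
1. P lies on line NZ with NP:PZ = 2:5 ⇒ P = (0, 2/7)
2. T lies on line VN with VT:TN = 1:(-4) ⇒ T = (4/3, 0)
3. S is the midpoint of NP ⇒ S = (0, 1/7)
4. C lies on line NS with NC:CS = 5:4 ⇒ C = (0, 5/63)
2·[STP] = 4/21, 2·[TCS] = -16/189
[STP]:[TCS] = 4/21:-16/189 = -9/4

[STP]:[TCS] = -9/4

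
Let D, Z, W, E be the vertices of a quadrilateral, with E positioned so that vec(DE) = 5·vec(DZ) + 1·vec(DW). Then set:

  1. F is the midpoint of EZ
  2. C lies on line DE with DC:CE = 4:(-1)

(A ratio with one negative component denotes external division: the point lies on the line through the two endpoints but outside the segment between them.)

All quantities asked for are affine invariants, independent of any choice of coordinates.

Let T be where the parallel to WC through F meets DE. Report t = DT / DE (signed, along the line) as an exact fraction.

t = 7/15

Assign D = (0, 0), Z = (1, 0), W = (0, 1), E = (5, 1) — the answer is frame-independent, so this choice is without loss of generality.
1. F is the midpoint of EZ ⇒ F = (3, 1/2)
2. C lies on line DE with DC:CE = 4:(-1) ⇒ C = (20/3, 4/3)
through F parallel to WC: direction (20/3, 1/3); meets DE at T = (7/3, 7/15)
T = D + t·(E−D) with t = 7/15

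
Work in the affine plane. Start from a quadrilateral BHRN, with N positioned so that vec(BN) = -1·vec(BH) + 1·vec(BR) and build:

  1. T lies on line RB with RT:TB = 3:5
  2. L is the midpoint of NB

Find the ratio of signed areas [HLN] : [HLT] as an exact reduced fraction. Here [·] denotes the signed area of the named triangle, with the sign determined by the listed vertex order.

Set B = (0, 0), H = (1, 0), R = (0, 1), N = (-1, 1); any affine frame gives the same invariant.
1. T lies on line RB with RT:TB = 3:5 ⇒ T = (0, 5/8)
2. L is the midpoint of NB ⇒ L = (-1/2, 1/2)
2·[HLN] = -1/2, 2·[HLT] = -7/16
[HLN]:[HLT] = -1/2:-7/16 = 8/7

[HLN]:[HLT] = 8/7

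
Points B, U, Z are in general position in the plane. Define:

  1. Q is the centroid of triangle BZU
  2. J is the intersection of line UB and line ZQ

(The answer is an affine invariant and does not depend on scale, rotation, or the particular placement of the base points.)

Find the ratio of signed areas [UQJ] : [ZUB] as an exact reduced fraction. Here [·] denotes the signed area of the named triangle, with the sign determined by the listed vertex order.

[UQJ]:[ZUB] = -1/6

Work in coordinates with B = (0, 0), U = (1, 0), Z = (0, 1).
1. Q is the centroid of triangle BZU ⇒ Q = (1/3, 1/3)
2. J is the intersection of line UB and line ZQ ⇒ J = (1/2, 0)
2·[UQJ] = 1/6, 2·[ZUB] = -1
[UQJ]:[ZUB] = 1/6:-1 = -1/6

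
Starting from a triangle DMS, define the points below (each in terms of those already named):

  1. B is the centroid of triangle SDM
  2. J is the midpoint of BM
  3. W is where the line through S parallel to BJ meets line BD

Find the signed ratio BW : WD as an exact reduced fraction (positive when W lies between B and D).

Choose coordinates D = (0, 0), M = (1, 0), S = (0, 1).
1. B is the centroid of triangle SDM ⇒ B = (1/3, 1/3)
2. J is the midpoint of BM ⇒ J = (2/3, 1/6)
3. W is where the line through S parallel to BJ meets line BD ⇒ W = (2/3, 2/3)
W = B + t·(D−B) with t = -1, so BW:WD = t:(1−t) = -1:2

BW:WD = -1/2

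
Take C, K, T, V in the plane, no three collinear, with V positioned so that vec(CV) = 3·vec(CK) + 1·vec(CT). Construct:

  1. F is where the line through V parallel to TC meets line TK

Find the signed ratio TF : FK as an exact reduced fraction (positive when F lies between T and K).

TF:FK = -3/2

Work in coordinates with C = (0, 0), K = (1, 0), T = (0, 1), V = (3, 1).
1. F is where the line through V parallel to TC meets line TK ⇒ F = (3, -2)
F = T + t·(K−T) with t = 3, so TF:FK = t:(1−t) = 3:-2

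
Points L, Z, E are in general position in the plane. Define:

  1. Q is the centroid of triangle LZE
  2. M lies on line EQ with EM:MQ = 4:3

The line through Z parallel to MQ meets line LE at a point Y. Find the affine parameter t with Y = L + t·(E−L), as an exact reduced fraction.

t = 2

Set L = (0, 0), Z = (1, 0), E = (0, 1); any affine frame gives the same invariant.
1. Q is the centroid of triangle LZE ⇒ Q = (1/3, 1/3)
2. M lies on line EQ with EM:MQ = 4:3 ⇒ M = (4/21, 13/21)
through Z parallel to MQ: direction (1/7, -2/7); meets LE at Y = (0, 2)
Y = L + t·(E−L) with t = 2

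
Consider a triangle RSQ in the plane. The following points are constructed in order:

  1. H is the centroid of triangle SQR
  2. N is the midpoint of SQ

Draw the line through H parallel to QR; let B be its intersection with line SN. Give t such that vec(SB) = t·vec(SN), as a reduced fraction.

t = 4/3

Work in coordinates with R = (0, 0), S = (1, 0), Q = (0, 1).
1. H is the centroid of triangle SQR ⇒ H = (1/3, 1/3)
2. N is the midpoint of SQ ⇒ N = (1/2, 1/2)
through H parallel to QR: direction (0, -1); meets SN at B = (1/3, 2/3)
B = S + t·(N−S) with t = 4/3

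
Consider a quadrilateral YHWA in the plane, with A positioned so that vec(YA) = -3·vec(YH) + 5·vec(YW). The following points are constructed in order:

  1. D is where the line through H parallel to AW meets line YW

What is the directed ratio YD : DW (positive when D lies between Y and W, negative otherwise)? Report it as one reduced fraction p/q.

YD:DW = -4

Choose coordinates Y = (0, 0), H = (1, 0), W = (0, 1), A = (-3, 5).
1. D is where the line through H parallel to AW meets line YW ⇒ D = (0, 4/3)
D = Y + t·(W−Y) with t = 4/3, so YD:DW = t:(1−t) = 4/3:-1/3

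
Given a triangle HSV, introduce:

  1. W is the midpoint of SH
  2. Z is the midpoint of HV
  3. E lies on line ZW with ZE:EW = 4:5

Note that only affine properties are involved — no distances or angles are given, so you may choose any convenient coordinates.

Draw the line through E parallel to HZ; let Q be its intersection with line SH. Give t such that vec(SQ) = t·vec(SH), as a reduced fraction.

Set H = (0, 0), S = (1, 0), V = (0, 1); any affine frame gives the same invariant.
1. W is the midpoint of SH ⇒ W = (1/2, 0)
2. Z is the midpoint of HV ⇒ Z = (0, 1/2)
3. E lies on line ZW with ZE:EW = 4:5 ⇒ E = (2/9, 5/18)
through E parallel to HZ: direction (0, 1/2); meets SH at Q = (2/9, 0)
Q = S + t·(H−S) with t = 7/9

t = 7/9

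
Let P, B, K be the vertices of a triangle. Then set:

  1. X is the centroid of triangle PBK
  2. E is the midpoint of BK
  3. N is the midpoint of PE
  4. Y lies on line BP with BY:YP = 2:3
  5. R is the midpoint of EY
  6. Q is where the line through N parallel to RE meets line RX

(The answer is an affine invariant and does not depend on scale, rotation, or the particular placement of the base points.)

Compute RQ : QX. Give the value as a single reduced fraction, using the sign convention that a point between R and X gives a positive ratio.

RQ:QX = -3

Choose coordinates P = (0, 0), B = (1, 0), K = (0, 1).
1. X is the centroid of triangle PBK ⇒ X = (1/3, 1/3)
2. E is the midpoint of BK ⇒ E = (1/2, 1/2)
3. N is the midpoint of PE ⇒ N = (1/4, 1/4)
4. Y lies on line BP with BY:YP = 2:3 ⇒ Y = (3/5, 0)
5. R is the midpoint of EY ⇒ R = (11/20, 1/4)
6. Q is where the line through N parallel to RE meets line RX ⇒ Q = (9/40, 3/8)
Q = R + t·(X−R) with t = 3/2, so RQ:QX = t:(1−t) = 3/2:-1/2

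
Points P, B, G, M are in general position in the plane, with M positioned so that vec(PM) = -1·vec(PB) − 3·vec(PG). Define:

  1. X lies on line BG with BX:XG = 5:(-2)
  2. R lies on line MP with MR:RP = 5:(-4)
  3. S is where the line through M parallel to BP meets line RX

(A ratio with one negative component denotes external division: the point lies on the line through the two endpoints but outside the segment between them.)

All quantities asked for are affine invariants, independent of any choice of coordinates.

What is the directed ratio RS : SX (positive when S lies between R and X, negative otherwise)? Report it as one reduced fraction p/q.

Set P = (0, 0), B = (1, 0), G = (0, 1), M = (-1, -3); any affine frame gives the same invariant.
1. X lies on line BG with BX:XG = 5:(-2) ⇒ X = (-2/3, 5/3)
2. R lies on line MP with MR:RP = 5:(-4) ⇒ R = (4, 12)
3. S is where the line through M parallel to BP meets line RX ⇒ S = (-86/31, -3)
S = R + t·(X−R) with t = 45/31, so RS:SX = t:(1−t) = 45/31:-14/31

RS:SX = -45/14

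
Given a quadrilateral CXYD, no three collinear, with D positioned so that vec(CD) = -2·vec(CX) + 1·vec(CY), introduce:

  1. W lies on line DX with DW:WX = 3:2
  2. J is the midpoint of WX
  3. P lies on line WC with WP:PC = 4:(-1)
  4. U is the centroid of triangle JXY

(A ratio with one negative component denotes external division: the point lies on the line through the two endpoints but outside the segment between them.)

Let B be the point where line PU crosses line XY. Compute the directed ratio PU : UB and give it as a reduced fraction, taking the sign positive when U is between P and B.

Work in coordinates with C = (0, 0), X = (1, 0), Y = (0, 1), D = (-2, 1).
1. W lies on line DX with DW:WX = 3:2 ⇒ W = (-1/5, 2/5)
2. J is the midpoint of WX ⇒ J = (2/5, 1/5)
3. P lies on line WC with WP:PC = 4:(-1) ⇒ P = (1/15, -2/15)
4. U is the centroid of triangle JXY ⇒ U = (7/15, 2/5)
line PU meets XY at B = (11/21, 10/21)
U = P + t·(B−P) with t = 7/8, so PU:UB = 7/8:1/8

PU:UB = 7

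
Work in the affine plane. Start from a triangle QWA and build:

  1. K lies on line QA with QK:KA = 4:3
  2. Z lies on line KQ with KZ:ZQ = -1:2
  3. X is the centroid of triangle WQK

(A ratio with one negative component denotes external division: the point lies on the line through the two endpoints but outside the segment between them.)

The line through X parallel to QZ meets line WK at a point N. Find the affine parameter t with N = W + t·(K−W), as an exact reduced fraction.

Work in coordinates with Q = (0, 0), W = (1, 0), A = (0, 1).
1. K lies on line QA with QK:KA = 4:3 ⇒ K = (0, 4/7)
2. Z lies on line KQ with KZ:ZQ = -1:2 ⇒ Z = (0, 8/7)
3. X is the centroid of triangle WQK ⇒ X = (1/3, 4/21)
through X parallel to QZ: direction (0, 8/7); meets WK at N = (1/3, 8/21)
N = W + t·(K−W) with t = 2/3

t = 2/3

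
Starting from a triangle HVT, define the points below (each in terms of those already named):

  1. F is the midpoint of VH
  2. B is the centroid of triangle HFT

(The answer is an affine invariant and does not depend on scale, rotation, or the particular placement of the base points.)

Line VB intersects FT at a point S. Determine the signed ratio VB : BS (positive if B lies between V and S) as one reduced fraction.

VB:BS = -4

Assign H = (0, 0), V = (1, 0), T = (0, 1) — the answer is frame-independent, so this choice is without loss of generality.
1. F is the midpoint of VH ⇒ F = (1/2, 0)
2. B is the centroid of triangle HFT ⇒ B = (1/6, 1/3)
line VB meets FT at S = (3/8, 1/4)
B = V + t·(S−V) with t = 4/3, so VB:BS = 4/3:-1/3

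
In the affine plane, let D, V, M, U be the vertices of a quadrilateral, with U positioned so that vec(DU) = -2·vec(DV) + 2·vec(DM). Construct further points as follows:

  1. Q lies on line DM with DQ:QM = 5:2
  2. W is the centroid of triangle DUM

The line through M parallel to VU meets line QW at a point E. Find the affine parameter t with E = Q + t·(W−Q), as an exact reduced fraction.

Work in coordinates with D = (0, 0), V = (1, 0), M = (0, 1), U = (-2, 2).
1. Q lies on line DM with DQ:QM = 5:2 ⇒ Q = (0, 5/7)
2. W is the centroid of triangle DUM ⇒ W = (-2/3, 1)
through M parallel to VU: direction (-3, 2); meets QW at E = (6/5, 1/5)
E = Q + t·(W−Q) with t = -9/5

t = -9/5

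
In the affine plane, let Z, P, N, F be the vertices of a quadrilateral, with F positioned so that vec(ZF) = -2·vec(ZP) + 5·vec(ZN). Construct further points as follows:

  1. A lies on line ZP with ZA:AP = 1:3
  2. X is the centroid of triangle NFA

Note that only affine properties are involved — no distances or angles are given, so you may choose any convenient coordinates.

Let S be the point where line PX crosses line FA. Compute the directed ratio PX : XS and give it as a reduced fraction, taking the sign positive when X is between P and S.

Assign Z = (0, 0), P = (1, 0), N = (0, 1), F = (-2, 5) — the answer is frame-independent, so this choice is without loss of generality.
1. A lies on line ZP with ZA:AP = 1:3 ⇒ A = (1/4, 0)
2. X is the centroid of triangle NFA ⇒ X = (-7/12, 2)
line PX meets FA at S = (-121/164, 90/41)
X = P + t·(S−P) with t = 41/45, so PX:XS = 41/45:4/45

PX:XS = 41/4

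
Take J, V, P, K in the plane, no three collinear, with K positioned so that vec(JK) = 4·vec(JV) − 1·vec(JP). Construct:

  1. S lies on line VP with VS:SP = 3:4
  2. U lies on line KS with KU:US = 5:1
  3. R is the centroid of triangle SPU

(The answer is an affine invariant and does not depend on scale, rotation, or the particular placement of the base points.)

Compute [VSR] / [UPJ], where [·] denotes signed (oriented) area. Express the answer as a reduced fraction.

Set J = (0, 0), V = (1, 0), P = (0, 1), K = (4, -1); any affine frame gives the same invariant.
1. S lies on line VP with VS:SP = 3:4 ⇒ S = (4/7, 3/7)
2. U lies on line KS with KU:US = 5:1 ⇒ U = (8/7, 4/21)
3. R is the centroid of triangle SPU ⇒ R = (4/7, 34/63)
2·[VSR] = -1/21, 2·[UPJ] = 8/7
[VSR]:[UPJ] = -1/21:8/7 = -1/24

[VSR]:[UPJ] = -1/24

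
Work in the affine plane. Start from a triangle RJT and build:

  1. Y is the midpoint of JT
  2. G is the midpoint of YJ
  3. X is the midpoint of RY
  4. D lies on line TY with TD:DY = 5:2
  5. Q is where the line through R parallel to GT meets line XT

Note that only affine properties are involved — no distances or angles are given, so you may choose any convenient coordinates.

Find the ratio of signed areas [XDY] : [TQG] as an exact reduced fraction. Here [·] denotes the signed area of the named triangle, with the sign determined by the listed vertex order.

Set R = (0, 0), J = (1, 0), T = (0, 1); any affine frame gives the same invariant.
1. Y is the midpoint of JT ⇒ Y = (1/2, 1/2)
2. G is the midpoint of YJ ⇒ G = (3/4, 1/4)
3. X is the midpoint of RY ⇒ X = (1/4, 1/4)
4. D lies on line TY with TD:DY = 5:2 ⇒ D = (5/14, 9/14)
5. Q is where the line through R parallel to GT meets line XT ⇒ Q = (1/2, -1/2)
2·[XDY] = -1/14, 2·[TQG] = 3/4
[XDY]:[TQG] = -1/14:3/4 = -2/21

[XDY]:[TQG] = -2/21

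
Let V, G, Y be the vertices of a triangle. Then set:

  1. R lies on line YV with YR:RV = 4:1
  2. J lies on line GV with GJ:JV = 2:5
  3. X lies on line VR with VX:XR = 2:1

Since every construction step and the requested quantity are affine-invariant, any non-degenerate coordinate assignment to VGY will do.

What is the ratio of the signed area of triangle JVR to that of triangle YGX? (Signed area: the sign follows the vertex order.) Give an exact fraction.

Assign V = (0, 0), G = (1, 0), Y = (0, 1) — the answer is frame-independent, so this choice is without loss of generality.
1. R lies on line YV with YR:RV = 4:1 ⇒ R = (0, 1/5)
2. J lies on line GV with GJ:JV = 2:5 ⇒ J = (5/7, 0)
3. X lies on line VR with VX:XR = 2:1 ⇒ X = (0, 2/15)
2·[JVR] = -1/7, 2·[YGX] = -13/15
[JVR]:[YGX] = -1/7:-13/15 = 15/91

[JVR]:[YGX] = 15/91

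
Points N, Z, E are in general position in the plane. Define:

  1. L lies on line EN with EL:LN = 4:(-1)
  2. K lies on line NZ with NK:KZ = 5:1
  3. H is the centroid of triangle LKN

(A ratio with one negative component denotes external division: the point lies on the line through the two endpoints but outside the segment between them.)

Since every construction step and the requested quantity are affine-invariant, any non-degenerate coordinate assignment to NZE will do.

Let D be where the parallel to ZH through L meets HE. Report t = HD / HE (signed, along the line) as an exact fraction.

t = -7/45

Work in coordinates with N = (0, 0), Z = (1, 0), E = (0, 1).
1. L lies on line EN with EL:LN = 4:(-1) ⇒ L = (0, -1/3)
2. K lies on line NZ with NK:KZ = 5:1 ⇒ K = (5/6, 0)
3. H is the centroid of triangle LKN ⇒ H = (5/18, -1/9)
through L parallel to ZH: direction (-13/18, -1/9); meets HE at D = (26/81, -23/81)
D = H + t·(E−H) with t = -7/45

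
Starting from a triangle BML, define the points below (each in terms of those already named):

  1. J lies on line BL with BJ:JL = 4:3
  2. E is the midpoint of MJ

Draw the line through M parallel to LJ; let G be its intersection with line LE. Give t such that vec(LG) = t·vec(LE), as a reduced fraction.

t = 2

Assign B = (0, 0), M = (1, 0), L = (0, 1) — the answer is frame-independent, so this choice is without loss of generality.
1. J lies on line BL with BJ:JL = 4:3 ⇒ J = (0, 4/7)
2. E is the midpoint of MJ ⇒ E = (1/2, 2/7)
through M parallel to LJ: direction (0, -3/7); meets LE at G = (1, -3/7)
G = L + t·(E−L) with t = 2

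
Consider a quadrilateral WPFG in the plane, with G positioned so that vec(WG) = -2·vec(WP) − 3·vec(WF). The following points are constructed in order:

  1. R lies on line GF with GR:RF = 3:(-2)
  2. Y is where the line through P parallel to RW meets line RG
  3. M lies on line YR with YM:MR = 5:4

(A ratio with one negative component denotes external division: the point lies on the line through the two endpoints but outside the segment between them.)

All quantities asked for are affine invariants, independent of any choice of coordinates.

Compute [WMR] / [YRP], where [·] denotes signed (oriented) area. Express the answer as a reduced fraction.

[WMR]:[YRP] = 4/27

Choose coordinates W = (0, 0), P = (1, 0), F = (0, 1), G = (-2, -3).
1. R lies on line GF with GR:RF = 3:(-2) ⇒ R = (4, 9)
2. Y is where the line through P parallel to RW meets line RG ⇒ Y = (13, 27)
3. M lies on line YR with YM:MR = 5:4 ⇒ M = (8, 17)
2·[WMR] = 4, 2·[YRP] = 27
[WMR]:[YRP] = 4:27 = 4/27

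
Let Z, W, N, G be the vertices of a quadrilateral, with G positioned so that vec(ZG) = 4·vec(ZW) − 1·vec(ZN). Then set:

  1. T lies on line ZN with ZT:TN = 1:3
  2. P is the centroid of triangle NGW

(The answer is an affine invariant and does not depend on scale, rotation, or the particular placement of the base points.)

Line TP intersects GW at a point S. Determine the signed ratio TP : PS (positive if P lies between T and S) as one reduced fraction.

Work in coordinates with Z = (0, 0), W = (1, 0), N = (0, 1), G = (4, -1).
1. T lies on line ZN with ZT:TN = 1:3 ⇒ T = (0, 1/4)
2. P is the centroid of triangle NGW ⇒ P = (5/3, 0)
line TP meets GW at S = (5/11, 2/11)
P = T + t·(S−T) with t = 11/3, so TP:PS = 11/3:-8/3

TP:PS = -11/8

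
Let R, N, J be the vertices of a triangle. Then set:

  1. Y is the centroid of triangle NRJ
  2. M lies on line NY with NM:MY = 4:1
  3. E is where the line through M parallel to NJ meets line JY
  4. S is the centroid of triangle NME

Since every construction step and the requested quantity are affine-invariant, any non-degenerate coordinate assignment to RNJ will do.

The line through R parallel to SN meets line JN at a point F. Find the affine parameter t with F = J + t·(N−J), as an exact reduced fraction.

Assign R = (0, 0), N = (1, 0), J = (0, 1) — the answer is frame-independent, so this choice is without loss of generality.
1. Y is the centroid of triangle NRJ ⇒ Y = (1/3, 1/3)
2. M lies on line NY with NM:MY = 4:1 ⇒ M = (7/15, 4/15)
3. E is where the line through M parallel to NJ meets line JY ⇒ E = (4/15, 7/15)
4. S is the centroid of triangle NME ⇒ S = (26/45, 11/45)
through R parallel to SN: direction (19/45, -11/45); meets JN at F = (19/8, -11/8)
F = J + t·(N−J) with t = 19/8

t = 19/8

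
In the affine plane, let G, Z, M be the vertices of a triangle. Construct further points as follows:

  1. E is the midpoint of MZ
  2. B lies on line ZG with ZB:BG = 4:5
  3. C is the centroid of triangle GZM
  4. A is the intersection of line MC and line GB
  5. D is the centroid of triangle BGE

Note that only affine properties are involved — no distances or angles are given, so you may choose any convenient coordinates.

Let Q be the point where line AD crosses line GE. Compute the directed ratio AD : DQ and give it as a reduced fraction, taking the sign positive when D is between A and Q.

Choose coordinates G = (0, 0), Z = (1, 0), M = (0, 1).
1. E is the midpoint of MZ ⇒ E = (1/2, 1/2)
2. B lies on line ZG with ZB:BG = 4:5 ⇒ B = (5/9, 0)
3. C is the centroid of triangle GZM ⇒ C = (1/3, 1/3)
4. A is the intersection of line MC and line GB ⇒ A = (1/2, 0)
5. D is the centroid of triangle BGE ⇒ D = (19/54, 1/6)
line AD meets GE at Q = (9/34, 9/34)
D = A + t·(Q−A) with t = 17/27, so AD:DQ = 17/27:10/27

AD:DQ = 17/10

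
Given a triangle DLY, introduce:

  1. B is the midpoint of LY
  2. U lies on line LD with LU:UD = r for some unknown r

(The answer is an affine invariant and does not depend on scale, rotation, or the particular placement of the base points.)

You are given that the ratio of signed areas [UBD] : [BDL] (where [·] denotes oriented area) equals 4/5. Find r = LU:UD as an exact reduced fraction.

Set D = (0, 0), L = (1, 0), Y = (0, 1); any affine frame gives the same invariant.
1. B is the midpoint of LY ⇒ B = (1/2, 1/2)
2. With LU:UD = r, write λ = r/(r+1) so U = L + λ·(D−L); U is affine-linear in λ
Every point depending on U is an affine combination of U and λ-independent points, so each such coordinate is linear in λ; the λ² term in each signed area is a multiple of (D−L)×(D−L) = 0, so 2·[UBD] and 2·[BDL] are each linear in λ. Evaluating at λ=0 and λ=1:
  2·[UBD] = -1/2·λ + 1/2,   2·[BDL] = 1/2
So [UBD]:[BDL] = (-1/2·λ + 1/2) / (1/2). Setting this equal to 4/5:
  -1/2·λ + 1/2 = 4/5·(1/2)  ⇒  λ = 1/5
Then r = λ/(1−λ) = (1/5)/(4/5) = 1/4. Check: with r = 1/4, U = (4/5, 0) and [UBD]:[BDL] = 4/5 as required.

r = 1/4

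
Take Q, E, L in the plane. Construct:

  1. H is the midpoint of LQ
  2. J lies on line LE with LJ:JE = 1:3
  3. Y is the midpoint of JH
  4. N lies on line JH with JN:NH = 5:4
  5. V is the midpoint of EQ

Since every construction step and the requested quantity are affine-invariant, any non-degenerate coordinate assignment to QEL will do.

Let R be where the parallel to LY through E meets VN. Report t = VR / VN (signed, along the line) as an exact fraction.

t = -27/10

Assign Q = (0, 0), E = (1, 0), L = (0, 1) — the answer is frame-independent, so this choice is without loss of generality.
1. H is the midpoint of LQ ⇒ H = (0, 1/2)
2. J lies on line LE with LJ:JE = 1:3 ⇒ J = (1/4, 3/4)
3. Y is the midpoint of JH ⇒ Y = (1/8, 5/8)
4. N lies on line JH with JN:NH = 5:4 ⇒ N = (1/9, 11/18)
5. V is the midpoint of EQ ⇒ V = (1/2, 0)
through E parallel to LY: direction (1/8, -3/8); meets VN at R = (31/20, -33/20)
R = V + t·(N−V) with t = -27/10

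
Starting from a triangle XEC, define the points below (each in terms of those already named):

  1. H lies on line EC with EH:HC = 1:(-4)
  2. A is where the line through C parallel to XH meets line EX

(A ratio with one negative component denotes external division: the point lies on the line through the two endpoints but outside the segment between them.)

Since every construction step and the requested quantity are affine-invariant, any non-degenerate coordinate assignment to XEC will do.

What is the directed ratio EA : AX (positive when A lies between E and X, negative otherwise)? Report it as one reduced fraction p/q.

Choose coordinates X = (0, 0), E = (1, 0), C = (0, 1).
1. H lies on line EC with EH:HC = 1:(-4) ⇒ H = (4/3, -1/3)
2. A is where the line through C parallel to XH meets line EX ⇒ A = (4, 0)
A = E + t·(X−E) with t = -3, so EA:AX = t:(1−t) = -3:4

EA:AX = -3/4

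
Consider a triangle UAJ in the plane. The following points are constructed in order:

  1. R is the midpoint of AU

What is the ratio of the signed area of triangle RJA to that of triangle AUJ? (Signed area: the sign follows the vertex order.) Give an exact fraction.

[RJA]:[AUJ] = 1/2

Assign U = (0, 0), A = (1, 0), J = (0, 1) — the answer is frame-independent, so this choice is without loss of generality.
1. R is the midpoint of AU ⇒ R = (1/2, 0)
2·[RJA] = -1/2, 2·[AUJ] = -1
[RJA]:[AUJ] = -1/2:-1 = 1/2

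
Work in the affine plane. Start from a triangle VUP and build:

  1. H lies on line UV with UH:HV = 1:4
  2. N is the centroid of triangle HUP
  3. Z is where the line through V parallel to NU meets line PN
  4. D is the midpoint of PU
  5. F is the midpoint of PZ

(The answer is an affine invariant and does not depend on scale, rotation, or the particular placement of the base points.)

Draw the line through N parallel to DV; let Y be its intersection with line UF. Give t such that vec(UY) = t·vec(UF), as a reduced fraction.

t = -11/27

Set V = (0, 0), U = (1, 0), P = (0, 1); any affine frame gives the same invariant.
1. H lies on line UV with UH:HV = 1:4 ⇒ H = (4/5, 0)
2. N is the centroid of triangle HUP ⇒ N = (3/5, 1/3)
3. Z is where the line through V parallel to NU meets line PN ⇒ Z = (18/5, -3)
4. D is the midpoint of PU ⇒ D = (1/2, 1/2)
5. F is the midpoint of PZ ⇒ F = (9/5, -1)
through N parallel to DV: direction (-1/2, -1/2); meets UF at Y = (91/135, 11/27)
Y = U + t·(F−U) with t = -11/27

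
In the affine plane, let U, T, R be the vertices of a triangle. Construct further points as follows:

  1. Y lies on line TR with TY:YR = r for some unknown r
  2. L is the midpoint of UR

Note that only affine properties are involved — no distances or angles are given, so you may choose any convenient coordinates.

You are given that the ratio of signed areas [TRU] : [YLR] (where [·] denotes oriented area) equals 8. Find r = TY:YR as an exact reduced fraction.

Choose coordinates U = (0, 0), T = (1, 0), R = (0, 1).
1. With TY:YR = r, write λ = r/(r+1) so Y = T + λ·(R−T); Y is affine-linear in λ
2. L is the midpoint of UR ⇒ L = (0, 1/2)
Every point depending on Y is an affine combination of Y and λ-independent points, so each such coordinate is linear in λ; the λ² term in each signed area is a multiple of (R−T)×(R−T) = 0, so 2·[TRU] and 2·[YLR] are each linear in λ. Evaluating at λ=0 and λ=1:
  2·[TRU] = 1,   2·[YLR] = 1/2·λ − 1/2
So [TRU]:[YLR] = (1) / (1/2·λ − 1/2). Setting this equal to 8:
  1 = 8·(1/2·λ − 1/2)  ⇒  λ = 5/4
Then r = λ/(1−λ) = (5/4)/(-1/4) = -5. Check: with r = -5, Y = (-1/4, 5/4) and [TRU]:[YLR] = 8 as required.

r = -5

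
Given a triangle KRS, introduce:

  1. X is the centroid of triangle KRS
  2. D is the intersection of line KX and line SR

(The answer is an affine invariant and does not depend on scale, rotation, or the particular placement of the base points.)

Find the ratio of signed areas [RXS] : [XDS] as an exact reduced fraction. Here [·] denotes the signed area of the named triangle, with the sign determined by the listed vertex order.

[RXS]:[XDS] = -2

Work in coordinates with K = (0, 0), R = (1, 0), S = (0, 1).
1. X is the centroid of triangle KRS ⇒ X = (1/3, 1/3)
2. D is the intersection of line KX and line SR ⇒ D = (1/2, 1/2)
2·[RXS] = -1/3, 2·[XDS] = 1/6
[RXS]:[XDS] = -1/3:1/6 = -2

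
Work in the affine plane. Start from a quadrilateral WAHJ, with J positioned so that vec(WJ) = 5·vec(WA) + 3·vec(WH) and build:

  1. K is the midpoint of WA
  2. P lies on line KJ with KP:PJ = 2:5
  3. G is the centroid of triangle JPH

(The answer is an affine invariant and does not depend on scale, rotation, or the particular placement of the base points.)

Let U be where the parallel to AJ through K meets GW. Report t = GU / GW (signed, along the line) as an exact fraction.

Work in coordinates with W = (0, 0), A = (1, 0), H = (0, 1), J = (5, 3).
1. K is the midpoint of WA ⇒ K = (1/2, 0)
2. P lies on line KJ with KP:PJ = 2:5 ⇒ P = (25/14, 6/7)
3. G is the centroid of triangle JPH ⇒ G = (95/42, 34/21)
through K parallel to AJ: direction (4, 3); meets GW at U = (285/26, 102/13)
U = G + t·(W−G) with t = -50/13

t = -50/13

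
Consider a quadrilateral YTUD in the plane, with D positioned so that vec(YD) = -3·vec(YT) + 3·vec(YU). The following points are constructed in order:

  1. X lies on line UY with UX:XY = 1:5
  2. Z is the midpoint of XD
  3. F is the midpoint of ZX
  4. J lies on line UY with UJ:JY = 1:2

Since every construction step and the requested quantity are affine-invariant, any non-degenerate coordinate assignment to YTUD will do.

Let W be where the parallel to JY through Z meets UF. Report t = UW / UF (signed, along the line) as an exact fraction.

t = 2

Set Y = (0, 0), T = (1, 0), U = (0, 1), D = (-3, 3); any affine frame gives the same invariant.
1. X lies on line UY with UX:XY = 1:5 ⇒ X = (0, 5/6)
2. Z is the midpoint of XD ⇒ Z = (-3/2, 23/12)
3. F is the midpoint of ZX ⇒ F = (-3/4, 11/8)
4. J lies on line UY with UJ:JY = 1:2 ⇒ J = (0, 2/3)
through Z parallel to JY: direction (0, -2/3); meets UF at W = (-3/2, 7/4)
W = U + t·(F−U) with t = 2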